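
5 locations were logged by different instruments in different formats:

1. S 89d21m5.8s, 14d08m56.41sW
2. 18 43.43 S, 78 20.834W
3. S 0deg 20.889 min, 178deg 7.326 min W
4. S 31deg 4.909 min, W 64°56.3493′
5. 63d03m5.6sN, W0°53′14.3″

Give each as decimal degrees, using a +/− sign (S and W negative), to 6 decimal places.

Point 1:
  φ: 21′ + 5.8″ = 21.09667′; 89 + 21.09667/60 = 89.3516111
  S ⇒ negate
  Lon: 14° + 8/60 + 56.41/3600 = 14 + 0.133333 + 0.015669 = 14.1490028
  W ⇒ negate
Point 2:
  Lat: 18 + 43.43/60 = 18.7238333
  hemisphere S, so the sign is −
  λ: 78 + 20.834/60 = 78.3472333
  hemisphere W, so the sign is −
Point 3:
  Latitude: 20.889′ = 0.348150°; total 0.3481500
  S ⇒ negate
  λ: 178 + 7.326/60 = 178.1221000
  W ⇒ negate
Point 4:
  φ: 4.909′ = 0.081817°; total 31.0818167
  S ⇒ negate
  λ: 56.3493′ = 0.939155°; total 64.9391550
  hemisphere W, so the sign is −
Point 5:
  φ: 63 + 3/60 + 5.6/3600 = 63.0515556
  N → positive
  Lon: 53′ + 14.3″ = 53.23833′; 0 + 53.23833/60 = 0.8873056
  hemisphere W, so the sign is −

1. -89.351611, -14.149003
2. -18.723833, -78.347233
3. -0.348150, -178.122100
4. -31.081817, -64.939155
5. 63.051556, -0.887306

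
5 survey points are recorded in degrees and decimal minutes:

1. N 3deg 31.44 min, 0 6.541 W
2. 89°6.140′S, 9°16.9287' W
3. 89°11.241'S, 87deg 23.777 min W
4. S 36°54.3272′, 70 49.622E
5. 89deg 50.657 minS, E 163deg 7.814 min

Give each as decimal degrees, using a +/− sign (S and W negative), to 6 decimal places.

1. 3.524000, -0.109017
2. -89.102333, -9.282145
3. -89.187350, -87.396283
4. -36.905453, 70.827033
5. -89.844283, 163.130233

Point 1:
  φ: 3 + 31.44/60 = 3.5240000
  N → positive
  Longitude: 0 + 6.541/60 = 0.1090167
  W ⇒ negate
Point 2:
  Lat: 6.14′ = 0.102333°; total 89.1023333
  S ⇒ negate
  Longitude: 9 + 16.9287/60 = 9.2821450
  W → negative
Point 3:
  Lat: 11.241′ = 0.187350°; total 89.1873500
  S ⇒ negate
  λ: 23.777′ = 0.396283°; total 87.3962833
  W → negative
Point 4:
  Lat: 54.3272′ = 0.905453°; total 36.9054533
  hemisphere S, so the sign is −
  Longitude: 49.622′ = 0.827033°; total 70.8270333
  E ⇒ keep positive
Point 5:
  Latitude: 50.657′ = 0.844283°; total 89.8442833
  S ⇒ negate
  Longitude: 163 + 7.814/60 = 163.1302333
  E ⇒ keep positive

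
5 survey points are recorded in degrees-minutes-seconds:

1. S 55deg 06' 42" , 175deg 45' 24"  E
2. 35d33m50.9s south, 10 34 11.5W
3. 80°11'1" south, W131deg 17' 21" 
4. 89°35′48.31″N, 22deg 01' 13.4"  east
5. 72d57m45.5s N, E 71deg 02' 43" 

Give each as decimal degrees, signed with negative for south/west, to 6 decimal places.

Point 1:
  Latitude: 55° + 6/60 + 42/3600 = 55 + 0.100000 + 0.011667 = 55.1116667
  S ⇒ negate
  λ: 45′ + 24″ = 45.40000′; 175 + 45.40000/60 = 175.7566667
  E ⇒ keep positive
Point 2:
  Lat: 35 + 33/60 + 50.9/3600 = 35.5641389
  hemisphere S, so the sign is −
  λ: 34′ + 11.5″ = 34.19167′; 10 + 34.19167/60 = 10.5698611
  hemisphere W, so the sign is −
Point 3:
  φ: 11′ + 1″ = 11.01667′; 80 + 11.01667/60 = 80.1836111
  S → negative
  λ: 131° + 17/60 + 21/3600 = 131 + 0.283333 + 0.005833 = 131.2891667
  hemisphere W, so the sign is −
Point 4:
  Latitude: 89° + 35/60 + 48.31/3600 = 89 + 0.583333 + 0.013419 = 89.5967528
  N → positive
  λ: 1′ + 13.4″ = 1.22333′; 22 + 1.22333/60 = 22.0203889
  E ⇒ keep positive
Point 5:
  Lat: 72° + 57/60 + 45.5/3600 = 72 + 0.950000 + 0.012639 = 72.9626389
  N → positive
  Longitude: 71° + 2/60 + 43/3600 = 71 + 0.033333 + 0.011944 = 71.0452778
  E → positive

1. -55.111667, 175.756667
2. -35.564139, -10.569861
3. -80.183611, -131.289167
4. 89.596753, 22.020389
5. 72.962639, 71.045278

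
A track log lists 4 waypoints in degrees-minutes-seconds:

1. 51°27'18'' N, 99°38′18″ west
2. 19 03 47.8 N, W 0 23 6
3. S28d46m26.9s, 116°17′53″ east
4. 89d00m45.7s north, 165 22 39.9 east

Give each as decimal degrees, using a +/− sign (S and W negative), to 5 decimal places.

1. 51.45500, -99.63833
2. 19.06328, -0.38500
3. -28.77414, 116.29806
4. 89.01269, 165.37775

Point 1:
  φ: 51° + 27/60 + 18/3600 = 51 + 0.450000 + 0.005000 = 51.455000
  N ⇒ keep positive
  Longitude: 38′ + 18″ = 38.30000′; 99 + 38.30000/60 = 99.638333
  hemisphere W, so the sign is −
Point 2:
  φ: 19 + 3/60 + 47.8/3600 = 19.063278
  N → positive
  Lon: 0° + 23/60 + 6/3600 = 0 + 0.383333 + 0.001667 = 0.385000
  W → negative
Point 3:
  φ: 28 + 46/60 + 26.9/3600 = 28.774139
  S → negative
  λ: 17′ + 53″ = 17.88333′; 116 + 17.88333/60 = 116.298056
  E ⇒ keep positive
Point 4:
  φ: 89° + 0/60 + 45.7/3600 = 89 + 0.000000 + 0.012694 = 89.012694
  N ⇒ keep positive
  λ: 165 + 22/60 + 39.9/3600 = 165.377750
  E → positive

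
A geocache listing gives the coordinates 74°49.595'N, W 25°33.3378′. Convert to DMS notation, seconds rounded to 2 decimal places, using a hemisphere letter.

Lat: 49.59500′ → 49′ and 0.59500 × 60 = 35.7000″
Lon: 33.33780′ → 33′ and 0.33780 × 60 = 20.2680″

74°49′35.70″ N, 25°33′20.27″ W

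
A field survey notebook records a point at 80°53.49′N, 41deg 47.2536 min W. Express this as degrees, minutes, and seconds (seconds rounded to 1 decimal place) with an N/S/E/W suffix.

80°53′29.4″ N, 41°47′15.2″ W

Latitude: fractional minutes 0.49000 × 60 = 29.400″
Lon: 47.25360′ → 47′ and 0.25360 × 60 = 15.216″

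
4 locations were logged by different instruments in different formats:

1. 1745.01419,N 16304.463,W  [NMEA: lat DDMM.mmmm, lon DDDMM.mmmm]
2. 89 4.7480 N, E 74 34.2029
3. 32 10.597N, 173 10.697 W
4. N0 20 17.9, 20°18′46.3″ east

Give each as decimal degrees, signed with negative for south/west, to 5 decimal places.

1. 17.75024, -163.07438
2. 89.07913, 74.57005
3. 32.17662, -173.17828
4. 0.33831, 20.31286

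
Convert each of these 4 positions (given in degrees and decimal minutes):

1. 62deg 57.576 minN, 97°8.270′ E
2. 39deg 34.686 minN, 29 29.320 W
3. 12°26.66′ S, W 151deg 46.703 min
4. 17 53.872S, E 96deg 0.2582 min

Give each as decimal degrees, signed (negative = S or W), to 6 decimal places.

1. 62.959600, 97.137833
2. 39.578100, -29.488667
3. -12.444333, -151.778383
4. -17.897867, 96.004303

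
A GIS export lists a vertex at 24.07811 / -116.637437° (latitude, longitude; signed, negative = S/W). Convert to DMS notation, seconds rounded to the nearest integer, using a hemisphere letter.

24°04′41″ N, 116°38′15″ W

Latitude: whole degrees 24; 4.68660′ → 4′ and 41.20″
Longitude is negative → W; |value| = 116.637437
λ: 0.637437° → 38.24622′; 0.24622 × 60 = 14.77″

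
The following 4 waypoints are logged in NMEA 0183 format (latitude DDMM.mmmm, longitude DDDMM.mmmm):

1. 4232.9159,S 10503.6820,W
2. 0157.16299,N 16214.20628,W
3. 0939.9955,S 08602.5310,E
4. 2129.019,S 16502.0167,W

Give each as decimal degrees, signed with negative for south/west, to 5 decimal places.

1. -42.54860, -105.06137
2. 1.95272, -162.23677
3. -9.66659, 86.04218
4. -21.48365, -165.03361

Point 1:
  Lat: degrees = first 2 digits = 42, minutes = 32.9159; 42 + 32.9159/60 = 42.548598
  hemisphere S, so the sign is −
  λ: degrees = first 3 digits = 105, minutes = 3.682; 105 + 3.682/60 = 105.061367
  hemisphere W, so the sign is −
Point 2:
  Latitude: split at 2 digits → 01° and 57.16299′; 1 + 57.16299/60 = 1.952717
  N → positive
  Lon: split at 3 digits → 162° and 14.20628′; 162 + 14.20628/60 = 162.236771
  W → negative
Point 3:
  Latitude: degrees = first 2 digits = 9, minutes = 39.9955; 9 + 39.9955/60 = 9.666592
  S ⇒ negate
  λ: degrees = first 3 digits = 86, minutes = 2.531; 86 + 2.531/60 = 86.042183
  E ⇒ keep positive
Point 4:
  φ: degrees = first 2 digits = 21, minutes = 29.019; 21 + 29.019/60 = 21.483650
  S → negative
  λ: degrees = first 3 digits = 165, minutes = 2.0167; 165 + 2.0167/60 = 165.033612
  W ⇒ negate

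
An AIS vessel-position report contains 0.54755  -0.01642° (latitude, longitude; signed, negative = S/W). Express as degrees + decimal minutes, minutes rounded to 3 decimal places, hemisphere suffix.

0° 32.853′ N, 0° 0.985′ W

Latitude: minutes = (0.547550 − 0) × 60 = 32.85300
Longitude is negative → W; |value| = 0.016420
Longitude: minutes = (0.016420 − 0) × 60 = 0.98520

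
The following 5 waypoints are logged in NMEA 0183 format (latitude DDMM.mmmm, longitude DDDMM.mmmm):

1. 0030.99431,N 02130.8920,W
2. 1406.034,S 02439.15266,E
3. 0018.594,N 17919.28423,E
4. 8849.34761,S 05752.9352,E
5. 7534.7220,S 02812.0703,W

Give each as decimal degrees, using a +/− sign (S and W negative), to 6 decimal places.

1. 0.516572, -21.514867
2. -14.100567, 24.652544
3. 0.309900, 179.321404
4. -88.822460, 57.882253
5. -75.578700, -28.201172

Point 1:
  φ: degrees = first 2 digits = 0, minutes = 30.99431; 0 + 30.99431/60 = 0.5165718
  N ⇒ keep positive
  λ: split at 3 digits → 021° and 30.892′; 21 + 30.892/60 = 21.5148667
  W ⇒ negate
Point 2:
  Latitude: degrees = first 2 digits = 14, minutes = 6.034; 14 + 6.034/60 = 14.1005667
  hemisphere S, so the sign is −
  λ: split at 3 digits → 024° and 39.15266′; 24 + 39.15266/60 = 24.6525443
  E → positive
Point 3:
  φ: degrees = first 2 digits = 0, minutes = 18.594; 0 + 18.594/60 = 0.3099000
  N → positive
  Lon: degrees = first 3 digits = 179, minutes = 19.28423; 179 + 19.28423/60 = 179.3214038
  E → positive
Point 4:
  Lat: degrees = first 2 digits = 88, minutes = 49.34761; 88 + 49.34761/60 = 88.8224602
  S ⇒ negate
  Longitude: degrees = first 3 digits = 57, minutes = 52.9352; 57 + 52.9352/60 = 57.8822533
  E → positive
Point 5:
  φ: split at 2 digits → 75° and 34.722′; 75 + 34.722/60 = 75.5787000
  hemisphere S, so the sign is −
  Longitude: split at 3 digits → 028° and 12.0703′; 28 + 12.0703/60 = 28.2011717
  hemisphere W, so the sign is −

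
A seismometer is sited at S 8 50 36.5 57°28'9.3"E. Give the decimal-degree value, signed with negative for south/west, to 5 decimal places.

-8.84347, 57.46925

Lat: 50′ + 36.5″ = 50.60833′; 8 + 50.60833/60 = 8.843472
hemisphere S, so the sign is −
λ: 57 + 28/60 + 9.3/3600 = 57.469250
E ⇒ keep positive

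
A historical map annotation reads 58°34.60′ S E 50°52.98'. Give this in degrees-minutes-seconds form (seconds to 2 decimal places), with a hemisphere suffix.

58°34′36.00″ S, 50°52′58.80″ E

φ: 34.60000′ → 34′ and 0.60000 × 60 = 36.0000″
Longitude: fractional minutes 0.98000 × 60 = 58.8000″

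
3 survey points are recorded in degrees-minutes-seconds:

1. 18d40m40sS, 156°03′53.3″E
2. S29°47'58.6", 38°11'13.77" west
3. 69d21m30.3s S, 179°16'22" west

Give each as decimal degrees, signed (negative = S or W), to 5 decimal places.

1. -18.67778, 156.06481
2. -29.79961, -38.18716
3. -69.35842, -179.27278

Point 1:
  φ: 18° + 40/60 + 40/3600 = 18 + 0.666667 + 0.011111 = 18.677778
  S → negative
  Lon: 3′ + 53.3″ = 3.88833′; 156 + 3.88833/60 = 156.064806
  E ⇒ keep positive
Point 2:
  Latitude: 29° + 47/60 + 58.6/3600 = 29 + 0.783333 + 0.016278 = 29.799611
  S → negative
  Lon: 11′ + 13.77″ = 11.22950′; 38 + 11.22950/60 = 38.187158
  W → negative
Point 3:
  Latitude: 69° + 21/60 + 30.3/3600 = 69 + 0.350000 + 0.008417 = 69.358417
  S ⇒ negate
  λ: 179 + 16/60 + 22/3600 = 179.272778
  hemisphere W, so the sign is −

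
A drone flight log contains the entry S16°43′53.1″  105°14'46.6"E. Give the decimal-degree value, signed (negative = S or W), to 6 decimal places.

Lat: 43′ + 53.1″ = 43.88500′; 16 + 43.88500/60 = 16.7314167
S → negative
λ: 105° + 14/60 + 46.6/3600 = 105 + 0.233333 + 0.012944 = 105.2462778
E → positive

-16.731417, 105.246278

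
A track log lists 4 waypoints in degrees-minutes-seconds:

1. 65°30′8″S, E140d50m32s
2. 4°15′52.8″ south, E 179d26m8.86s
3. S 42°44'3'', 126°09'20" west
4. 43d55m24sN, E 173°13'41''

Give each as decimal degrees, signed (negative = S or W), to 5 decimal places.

1. -65.50222, 140.84222
2. -4.26467, 179.43579
3. -42.73417, -126.15556
4. 43.92333, 173.22806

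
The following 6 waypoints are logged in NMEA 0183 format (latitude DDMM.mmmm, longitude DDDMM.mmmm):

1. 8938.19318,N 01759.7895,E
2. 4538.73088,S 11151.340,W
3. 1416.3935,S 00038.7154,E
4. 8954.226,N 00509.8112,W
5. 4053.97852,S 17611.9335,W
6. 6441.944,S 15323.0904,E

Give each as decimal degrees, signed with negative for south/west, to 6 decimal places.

Point 1:
  φ: degrees = first 2 digits = 89, minutes = 38.19318; 89 + 38.19318/60 = 89.6365530
  N ⇒ keep positive
  Lon: degrees = first 3 digits = 17, minutes = 59.7895; 17 + 59.7895/60 = 17.9964917
  E ⇒ keep positive
Point 2:
  Latitude: degrees = first 2 digits = 45, minutes = 38.73088; 45 + 38.73088/60 = 45.6455147
  S → negative
  Lon: split at 3 digits → 111° and 51.34′; 111 + 51.34/60 = 111.8556667
  hemisphere W, so the sign is −
Point 3:
  Lat: degrees = first 2 digits = 14, minutes = 16.3935; 14 + 16.3935/60 = 14.2732250
  S ⇒ negate
  λ: split at 3 digits → 000° and 38.7154′; 0 + 38.7154/60 = 0.6452567
  E ⇒ keep positive
Point 4:
  Lat: split at 2 digits → 89° and 54.226′; 89 + 54.226/60 = 89.9037667
  N → positive
  Lon: degrees = first 3 digits = 5, minutes = 9.8112; 5 + 9.8112/60 = 5.1635200
  W → negative
Point 5:
  Latitude: degrees = first 2 digits = 40, minutes = 53.97852; 40 + 53.97852/60 = 40.8996420
  hemisphere S, so the sign is −
  λ: split at 3 digits → 176° and 11.9335′; 176 + 11.9335/60 = 176.1988917
  hemisphere W, so the sign is −
Point 6:
  Lat: degrees = first 2 digits = 64, minutes = 41.944; 64 + 41.944/60 = 64.6990667
  S ⇒ negate
  Longitude: split at 3 digits → 153° and 23.0904′; 153 + 23.0904/60 = 153.3848400
  E ⇒ keep positive

1. 89.636553, 17.996492
2. -45.645515, -111.855667
3. -14.273225, 0.645257
4. 89.903767, -5.163520
5. -40.899642, -176.198892
6. -64.699067, 153.384840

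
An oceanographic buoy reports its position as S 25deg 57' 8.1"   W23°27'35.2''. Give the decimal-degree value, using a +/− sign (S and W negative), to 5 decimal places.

-25.95225, -23.45978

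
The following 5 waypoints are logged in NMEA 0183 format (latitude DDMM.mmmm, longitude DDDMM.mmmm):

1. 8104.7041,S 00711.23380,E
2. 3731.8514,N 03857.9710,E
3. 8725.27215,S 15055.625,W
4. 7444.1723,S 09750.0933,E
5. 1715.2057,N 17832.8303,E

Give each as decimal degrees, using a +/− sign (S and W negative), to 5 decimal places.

1. -81.07840, 7.18723
2. 37.53086, 38.96618
3. -87.42120, -150.92708
4. -74.73621, 97.83489
5. 17.25343, 178.54717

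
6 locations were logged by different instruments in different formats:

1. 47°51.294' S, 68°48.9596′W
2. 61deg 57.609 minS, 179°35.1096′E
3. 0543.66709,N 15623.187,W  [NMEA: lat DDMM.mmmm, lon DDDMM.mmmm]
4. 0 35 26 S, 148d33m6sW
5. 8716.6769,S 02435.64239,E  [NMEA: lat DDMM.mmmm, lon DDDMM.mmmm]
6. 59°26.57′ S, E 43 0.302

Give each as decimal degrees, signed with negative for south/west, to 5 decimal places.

1. -47.85490, -68.81599
2. -61.96015, 179.58516
3. 5.72778, -156.38645
4. -0.59056, -148.55167
5. -87.27795, 24.59404
6. -59.44283, 43.00503

Point 1:
  Latitude: 47 + 51.294/60 = 47.854900
  S → negative
  λ: 68 + 48.9596/60 = 68.815993
  W ⇒ negate
Point 2:
  φ: 57.609′ = 0.960150°; total 61.960150
  S → negative
  Lon: 179 + 35.1096/60 = 179.585160
  E ⇒ keep positive
Point 3:
  φ: split at 2 digits → 05° and 43.66709′; 5 + 43.66709/60 = 5.727785
  N → positive
  Longitude: split at 3 digits → 156° and 23.187′; 156 + 23.187/60 = 156.386450
  W → negative
Point 4:
  Latitude: 35′ + 26″ = 35.43333′; 0 + 35.43333/60 = 0.590556
  S → negative
  λ: 148 + 33/60 + 6/3600 = 148.551667
  W → negative
Point 5:
  Lat: split at 2 digits → 87° and 16.6769′; 87 + 16.6769/60 = 87.277948
  hemisphere S, so the sign is −
  λ: degrees = first 3 digits = 24, minutes = 35.64239; 24 + 35.64239/60 = 24.594040
  E → positive
Point 6:
  Lat: 59 + 26.57/60 = 59.442833
  S → negative
  λ: 43 + 0.302/60 = 43.005033
  E ⇒ keep positive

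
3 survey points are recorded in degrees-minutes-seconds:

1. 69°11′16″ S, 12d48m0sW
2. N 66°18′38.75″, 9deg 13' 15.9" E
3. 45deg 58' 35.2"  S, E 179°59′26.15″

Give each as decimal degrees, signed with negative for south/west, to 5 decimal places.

1. -69.18778, -12.80000
2. 66.31076, 9.22108
3. -45.97644, 179.99060

Point 1:
  φ: 69 + 11/60 + 16/3600 = 69.187778
  S → negative
  λ: 12 + 48/60 + 0/3600 = 12.800000
  hemisphere W, so the sign is −
Point 2:
  Latitude: 66 + 18/60 + 38.75/3600 = 66.310764
  N ⇒ keep positive
  Lon: 13′ + 15.9″ = 13.26500′; 9 + 13.26500/60 = 9.221083
  E → positive
Point 3:
  φ: 58′ + 35.2″ = 58.58667′; 45 + 58.58667/60 = 45.976444
  S → negative
  Longitude: 179° + 59/60 + 26.15/3600 = 179 + 0.983333 + 0.007264 = 179.990597
  E ⇒ keep positive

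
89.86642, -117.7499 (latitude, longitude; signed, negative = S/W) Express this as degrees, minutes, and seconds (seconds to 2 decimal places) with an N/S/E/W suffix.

89°51′59.11″ N, 117°44′59.64″ W

Lat: 0.866420° → 51.98520′; 0.98520 × 60 = 59.1120″
Longitude is negative → W; |value| = 117.749900
λ: 0.749900 × 60 = 44.99400′ → 44′, remainder × 60 = 59.6400″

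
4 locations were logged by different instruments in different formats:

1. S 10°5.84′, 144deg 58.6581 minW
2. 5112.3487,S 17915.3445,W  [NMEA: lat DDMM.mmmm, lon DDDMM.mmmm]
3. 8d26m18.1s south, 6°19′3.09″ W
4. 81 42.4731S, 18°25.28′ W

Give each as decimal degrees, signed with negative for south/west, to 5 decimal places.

1. -10.09733, -144.97764
2. -51.20581, -179.25574
3. -8.43836, -6.31753
4. -81.70789, -18.42133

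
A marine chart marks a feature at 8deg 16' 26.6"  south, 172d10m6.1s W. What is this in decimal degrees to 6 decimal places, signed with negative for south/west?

-8.274056, -172.168361

Latitude: 16′ + 26.6″ = 16.44333′; 8 + 16.44333/60 = 8.2740556
hemisphere S, so the sign is −
λ: 10′ + 6.1″ = 10.10167′; 172 + 10.10167/60 = 172.1683611
W ⇒ negate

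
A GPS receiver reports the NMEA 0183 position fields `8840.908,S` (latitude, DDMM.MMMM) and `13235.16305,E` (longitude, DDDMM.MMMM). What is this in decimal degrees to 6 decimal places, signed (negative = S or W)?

-88.681800, 132.586051

Latitude: split at 2 digits → 88° and 40.908′; 88 + 40.908/60 = 88.6818000
S ⇒ negate
Lon: split at 3 digits → 132° and 35.16305′; 132 + 35.16305/60 = 132.5860508
E → positive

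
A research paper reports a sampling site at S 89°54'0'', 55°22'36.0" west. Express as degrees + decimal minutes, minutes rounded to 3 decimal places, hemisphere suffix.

φ: seconds/60 = 0.00000; minutes = 54 + 0.00000 = 54.00000
Longitude: 22 + 36/60 = 22.60000′

89° 54.000′ S, 55° 22.600′ W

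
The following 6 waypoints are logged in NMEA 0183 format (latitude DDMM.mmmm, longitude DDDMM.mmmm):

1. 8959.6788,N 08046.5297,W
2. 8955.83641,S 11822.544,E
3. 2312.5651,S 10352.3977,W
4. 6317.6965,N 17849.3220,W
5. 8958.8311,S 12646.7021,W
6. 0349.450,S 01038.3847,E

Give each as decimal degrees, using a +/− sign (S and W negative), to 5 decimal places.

1. 89.99465, -80.77550
2. -89.93061, 118.37573
3. -23.20942, -103.87330
4. 63.29494, -178.82203
5. -89.98052, -126.77837
6. -3.82417, 10.63975

Point 1:
  φ: degrees = first 2 digits = 89, minutes = 59.6788; 89 + 59.6788/60 = 89.994647
  N → positive
  Longitude: degrees = first 3 digits = 80, minutes = 46.5297; 80 + 46.5297/60 = 80.775495
  hemisphere W, so the sign is −
Point 2:
  Latitude: split at 2 digits → 89° and 55.83641′; 89 + 55.83641/60 = 89.930607
  hemisphere S, so the sign is −
  Longitude: degrees = first 3 digits = 118, minutes = 22.544; 118 + 22.544/60 = 118.375733
  E ⇒ keep positive
Point 3:
  Latitude: degrees = first 2 digits = 23, minutes = 12.5651; 23 + 12.5651/60 = 23.209418
  hemisphere S, so the sign is −
  λ: degrees = first 3 digits = 103, minutes = 52.3977; 103 + 52.3977/60 = 103.873295
  W ⇒ negate
Point 4:
  Lat: degrees = first 2 digits = 63, minutes = 17.6965; 63 + 17.6965/60 = 63.294942
  N → positive
  Lon: split at 3 digits → 178° and 49.322′; 178 + 49.322/60 = 178.822033
  W → negative
Point 5:
  Latitude: degrees = first 2 digits = 89, minutes = 58.8311; 89 + 58.8311/60 = 89.980518
  S → negative
  Longitude: split at 3 digits → 126° and 46.7021′; 126 + 46.7021/60 = 126.778368
  W ⇒ negate
Point 6:
  φ: degrees = first 2 digits = 3, minutes = 49.45; 3 + 49.45/60 = 3.824167
  S → negative
  λ: split at 3 digits → 010° and 38.3847′; 10 + 38.3847/60 = 10.639745
  E → positive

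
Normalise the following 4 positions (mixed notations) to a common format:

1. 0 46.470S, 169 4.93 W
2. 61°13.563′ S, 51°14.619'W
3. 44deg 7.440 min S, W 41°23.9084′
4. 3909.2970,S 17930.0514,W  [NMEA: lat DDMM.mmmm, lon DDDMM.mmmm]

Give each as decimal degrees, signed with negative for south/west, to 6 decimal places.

1. -0.774500, -169.082167
2. -61.226050, -51.243650
3. -44.124000, -41.398473
4. -39.154950, -179.500857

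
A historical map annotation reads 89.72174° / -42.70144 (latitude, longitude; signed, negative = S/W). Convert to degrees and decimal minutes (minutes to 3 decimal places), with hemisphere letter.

Lat: fractional part 0.721740 → 43.30440 minutes
Longitude is negative → W; |value| = 42.701440
Longitude: minutes = (42.701440 − 42) × 60 = 42.08640

89° 43.304′ N, 42° 42.086′ W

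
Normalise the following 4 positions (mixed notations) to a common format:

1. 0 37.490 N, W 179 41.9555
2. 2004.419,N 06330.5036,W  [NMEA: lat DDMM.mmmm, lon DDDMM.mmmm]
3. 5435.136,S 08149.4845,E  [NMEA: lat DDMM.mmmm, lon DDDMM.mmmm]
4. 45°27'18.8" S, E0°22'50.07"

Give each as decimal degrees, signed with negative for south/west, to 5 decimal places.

Point 1:
  φ: 37.49′ = 0.624833°; total 0.624833
  N → positive
  Longitude: 179 + 41.9555/60 = 179.699258
  hemisphere W, so the sign is −
Point 2:
  Lat: degrees = first 2 digits = 20, minutes = 4.419; 20 + 4.419/60 = 20.073650
  N → positive
  λ: degrees = first 3 digits = 63, minutes = 30.5036; 63 + 30.5036/60 = 63.508393
  hemisphere W, so the sign is −
Point 3:
  Latitude: split at 2 digits → 54° and 35.136′; 54 + 35.136/60 = 54.585600
  S ⇒ negate
  Lon: degrees = first 3 digits = 81, minutes = 49.4845; 81 + 49.4845/60 = 81.824742
  E ⇒ keep positive
Point 4:
  Lat: 45 + 27/60 + 18.8/3600 = 45.455222
  S ⇒ negate
  Lon: 0 + 22/60 + 50.07/3600 = 0.380575
  E ⇒ keep positive

1. 0.62483, -179.69926
2. 20.07365, -63.50839
3. -54.58560, 81.82474
4. -45.45522, 0.38058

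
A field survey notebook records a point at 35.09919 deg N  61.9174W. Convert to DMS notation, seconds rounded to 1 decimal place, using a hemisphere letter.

35°05′57.1″ N, 61°55′2.6″ W

Latitude: 0.099190° → 5.95140′; 0.95140 × 60 = 57.084″
λ: 0.917400 × 60 = 55.04400′ → 55′, remainder × 60 = 2.640″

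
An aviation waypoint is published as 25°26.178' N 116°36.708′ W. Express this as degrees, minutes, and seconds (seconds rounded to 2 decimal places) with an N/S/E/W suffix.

Latitude: 26.17800′ → 26′ and 0.17800 × 60 = 10.6800″
λ: 36.70800′ → 36′ and 0.70800 × 60 = 42.4800″

25°26′10.68″ N, 116°36′42.48″ W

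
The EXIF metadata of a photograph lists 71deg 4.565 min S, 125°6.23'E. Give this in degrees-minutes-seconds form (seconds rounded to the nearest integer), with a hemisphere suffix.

71°04′34″ S, 125°06′14″ E

Lat: fractional minutes 0.56500 × 60 = 33.90″
Longitude: fractional minutes 0.23000 × 60 = 13.80″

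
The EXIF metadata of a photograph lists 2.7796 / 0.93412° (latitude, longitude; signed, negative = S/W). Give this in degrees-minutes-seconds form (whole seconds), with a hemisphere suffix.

φ: whole degrees 2; 46.77600′ → 46′ and 46.56″
λ: 0.934120° → 56.04720′; 0.04720 × 60 = 2.83″

2°46′47″ N, 0°56′3″ E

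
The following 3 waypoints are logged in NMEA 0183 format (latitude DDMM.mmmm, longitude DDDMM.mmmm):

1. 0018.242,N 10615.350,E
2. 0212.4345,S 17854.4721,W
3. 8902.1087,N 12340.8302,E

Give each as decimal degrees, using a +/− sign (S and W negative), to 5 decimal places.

Point 1:
  Lat: degrees = first 2 digits = 0, minutes = 18.242; 0 + 18.242/60 = 0.304033
  N ⇒ keep positive
  λ: degrees = first 3 digits = 106, minutes = 15.35; 106 + 15.35/60 = 106.255833
  E → positive
Point 2:
  Latitude: split at 2 digits → 02° and 12.4345′; 2 + 12.4345/60 = 2.207242
  S ⇒ negate
  λ: split at 3 digits → 178° and 54.4721′; 178 + 54.4721/60 = 178.907868
  W ⇒ negate
Point 3:
  Latitude: split at 2 digits → 89° and 2.1087′; 89 + 2.1087/60 = 89.035145
  N → positive
  Lon: degrees = first 3 digits = 123, minutes = 40.8302; 123 + 40.8302/60 = 123.680503
  E → positive

1. 0.30403, 106.25583
2. -2.20724, -178.90787
3. 89.03515, 123.68050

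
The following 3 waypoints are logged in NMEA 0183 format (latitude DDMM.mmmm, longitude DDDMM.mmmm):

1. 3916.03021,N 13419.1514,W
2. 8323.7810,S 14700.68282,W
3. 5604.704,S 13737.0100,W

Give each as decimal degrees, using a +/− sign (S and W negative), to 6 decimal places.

1. 39.267170, -134.319190
2. -83.396350, -147.011380
3. -56.078400, -137.616833

Point 1:
  Lat: degrees = first 2 digits = 39, minutes = 16.03021; 39 + 16.03021/60 = 39.2671702
  N → positive
  Longitude: degrees = first 3 digits = 134, minutes = 19.1514; 134 + 19.1514/60 = 134.3191900
  hemisphere W, so the sign is −
Point 2:
  Latitude: degrees = first 2 digits = 83, minutes = 23.781; 83 + 23.781/60 = 83.3963500
  hemisphere S, so the sign is −
  λ: degrees = first 3 digits = 147, minutes = 0.68282; 147 + 0.68282/60 = 147.0113803
  W ⇒ negate
Point 3:
  Latitude: split at 2 digits → 56° and 4.704′; 56 + 4.704/60 = 56.0784000
  S → negative
  λ: degrees = first 3 digits = 137, minutes = 37.01; 137 + 37.01/60 = 137.6168333
  W → negative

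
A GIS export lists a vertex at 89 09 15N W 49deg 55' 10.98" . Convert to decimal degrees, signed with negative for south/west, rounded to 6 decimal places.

89.154167, -49.919717

Lat: 89 + 9/60 + 15/3600 = 89.1541667
N ⇒ keep positive
Lon: 49° + 55/60 + 10.98/3600 = 49 + 0.916667 + 0.003050 = 49.9197167
W ⇒ negate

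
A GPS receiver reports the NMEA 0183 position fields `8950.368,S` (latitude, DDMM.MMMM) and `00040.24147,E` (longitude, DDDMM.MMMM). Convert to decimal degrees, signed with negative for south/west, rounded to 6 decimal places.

Latitude: degrees = first 2 digits = 89, minutes = 50.368; 89 + 50.368/60 = 89.8394667
hemisphere S, so the sign is −
Longitude: split at 3 digits → 000° and 40.24147′; 0 + 40.24147/60 = 0.6706912
E → positive

-89.839467, 0.670691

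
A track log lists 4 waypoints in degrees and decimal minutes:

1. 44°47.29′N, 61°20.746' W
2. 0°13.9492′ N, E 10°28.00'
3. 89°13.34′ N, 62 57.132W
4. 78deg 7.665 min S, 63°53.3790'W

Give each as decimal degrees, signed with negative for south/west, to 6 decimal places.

1. 44.788167, -61.345767
2. 0.232487, 10.466667
3. 89.222333, -62.952200
4. -78.127750, -63.889650

Point 1:
  Latitude: 44 + 47.29/60 = 44.7881667
  N → positive
  Longitude: 61 + 20.746/60 = 61.3457667
  W ⇒ negate
Point 2:
  φ: 0 + 13.9492/60 = 0.2324867
  N → positive
  Longitude: 28′ = 0.466667°; total 10.4666667
  E → positive
Point 3:
  φ: 13.34′ = 0.222333°; total 89.2223333
  N → positive
  Lon: 57.132′ = 0.952200°; total 62.9522000
  hemisphere W, so the sign is −
Point 4:
  φ: 7.665′ = 0.127750°; total 78.1277500
  S ⇒ negate
  λ: 63 + 53.379/60 = 63.8896500
  hemisphere W, so the sign is −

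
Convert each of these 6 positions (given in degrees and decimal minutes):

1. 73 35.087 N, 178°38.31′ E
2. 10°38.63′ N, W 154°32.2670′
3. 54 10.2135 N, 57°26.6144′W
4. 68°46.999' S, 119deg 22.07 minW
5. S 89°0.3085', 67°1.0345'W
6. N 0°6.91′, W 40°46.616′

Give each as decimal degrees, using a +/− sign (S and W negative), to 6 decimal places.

Point 1:
  Latitude: 73 + 35.087/60 = 73.5847833
  N ⇒ keep positive
  λ: 38.31′ = 0.638500°; total 178.6385000
  E ⇒ keep positive
Point 2:
  Latitude: 38.63′ = 0.643833°; total 10.6438333
  N ⇒ keep positive
  λ: 154 + 32.267/60 = 154.5377833
  W → negative
Point 3:
  φ: 54 + 10.2135/60 = 54.1702250
  N → positive
  λ: 26.6144′ = 0.443573°; total 57.4435733
  W → negative
Point 4:
  Lat: 46.999′ = 0.783317°; total 68.7833167
  S ⇒ negate
  Longitude: 119 + 22.07/60 = 119.3678333
  hemisphere W, so the sign is −
Point 5:
  Lat: 89 + 0.3085/60 = 89.0051417
  hemisphere S, so the sign is −
  Longitude: 67 + 1.0345/60 = 67.0172417
  W ⇒ negate
Point 6:
  φ: 6.91′ = 0.115167°; total 0.1151667
  N ⇒ keep positive
  Longitude: 46.616′ = 0.776933°; total 40.7769333
  hemisphere W, so the sign is −

1. 73.584783, 178.638500
2. 10.643833, -154.537783
3. 54.170225, -57.443573
4. -68.783317, -119.367833
5. -89.005142, -67.017242
6. 0.115167, -40.776933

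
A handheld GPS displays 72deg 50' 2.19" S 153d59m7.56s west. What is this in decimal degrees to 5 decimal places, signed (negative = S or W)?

-72.83394, -153.98543

φ: 72° + 50/60 + 2.19/3600 = 72 + 0.833333 + 0.000608 = 72.833942
hemisphere S, so the sign is −
Lon: 153° + 59/60 + 7.56/3600 = 153 + 0.983333 + 0.002100 = 153.985433
W ⇒ negate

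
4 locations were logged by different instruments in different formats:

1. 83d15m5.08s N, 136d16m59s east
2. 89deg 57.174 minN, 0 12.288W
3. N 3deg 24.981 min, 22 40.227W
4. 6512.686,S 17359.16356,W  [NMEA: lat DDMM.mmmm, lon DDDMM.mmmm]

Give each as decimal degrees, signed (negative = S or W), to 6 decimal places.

1. 83.251411, 136.283056
2. 89.952900, -0.204800
3. 3.416350, -22.670450
4. -65.211433, -173.986059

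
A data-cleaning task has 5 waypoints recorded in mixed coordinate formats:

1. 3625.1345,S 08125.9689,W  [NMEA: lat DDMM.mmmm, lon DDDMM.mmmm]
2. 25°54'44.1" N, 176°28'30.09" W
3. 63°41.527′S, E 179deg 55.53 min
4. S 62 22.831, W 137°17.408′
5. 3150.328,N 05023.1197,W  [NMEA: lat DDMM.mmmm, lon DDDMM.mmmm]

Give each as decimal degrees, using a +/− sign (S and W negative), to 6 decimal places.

1. -36.418908, -81.432815
2. 25.912250, -176.475025
3. -63.692117, 179.925500
4. -62.380517, -137.290133
5. 31.838800, -50.385328

Point 1:
  Lat: split at 2 digits → 36° and 25.1345′; 36 + 25.1345/60 = 36.4189083
  S → negative
  λ: degrees = first 3 digits = 81, minutes = 25.9689; 81 + 25.9689/60 = 81.4328150
  W → negative
Point 2:
  Lat: 54′ + 44.1″ = 54.73500′; 25 + 54.73500/60 = 25.9122500
  N → positive
  Lon: 176° + 28/60 + 30.09/3600 = 176 + 0.466667 + 0.008358 = 176.4750250
  W ⇒ negate
Point 3:
  Lat: 41.527′ = 0.692117°; total 63.6921167
  S ⇒ negate
  Longitude: 179 + 55.53/60 = 179.9255000
  E ⇒ keep positive
Point 4:
  Latitude: 22.831′ = 0.380517°; total 62.3805167
  S ⇒ negate
  Lon: 17.408′ = 0.290133°; total 137.2901333
  W ⇒ negate
Point 5:
  Lat: degrees = first 2 digits = 31, minutes = 50.328; 31 + 50.328/60 = 31.8388000
  N → positive
  λ: degrees = first 3 digits = 50, minutes = 23.1197; 50 + 23.1197/60 = 50.3853283
  W ⇒ negate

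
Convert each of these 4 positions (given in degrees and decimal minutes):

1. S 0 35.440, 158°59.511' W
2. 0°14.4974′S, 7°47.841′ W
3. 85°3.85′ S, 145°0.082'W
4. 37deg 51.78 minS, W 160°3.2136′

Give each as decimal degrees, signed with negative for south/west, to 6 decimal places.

Point 1:
  Lat: 0 + 35.44/60 = 0.5906667
  hemisphere S, so the sign is −
  Longitude: 158 + 59.511/60 = 158.9918500
  W ⇒ negate
Point 2:
  φ: 14.4974′ = 0.241623°; total 0.2416233
  hemisphere S, so the sign is −
  Lon: 7 + 47.841/60 = 7.7973500
  W ⇒ negate
Point 3:
  Lat: 85 + 3.85/60 = 85.0641667
  S ⇒ negate
  Lon: 145 + 0.082/60 = 145.0013667
  W ⇒ negate
Point 4:
  Latitude: 51.78′ = 0.863000°; total 37.8630000
  S → negative
  λ: 160 + 3.2136/60 = 160.0535600
  W ⇒ negate

1. -0.590667, -158.991850
2. -0.241623, -7.797350
3. -85.064167, -145.001367
4. -37.863000, -160.053560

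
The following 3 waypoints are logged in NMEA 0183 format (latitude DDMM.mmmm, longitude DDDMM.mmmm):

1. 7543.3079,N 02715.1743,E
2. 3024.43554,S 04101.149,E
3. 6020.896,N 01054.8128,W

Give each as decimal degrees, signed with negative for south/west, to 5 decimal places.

1. 75.72180, 27.25291
2. -30.40726, 41.01915
3. 60.34827, -10.91355

Point 1:
  Lat: split at 2 digits → 75° and 43.3079′; 75 + 43.3079/60 = 75.721798
  N ⇒ keep positive
  Lon: degrees = first 3 digits = 27, minutes = 15.1743; 27 + 15.1743/60 = 27.252905
  E → positive
Point 2:
  Latitude: split at 2 digits → 30° and 24.43554′; 30 + 24.43554/60 = 30.407259
  hemisphere S, so the sign is −
  λ: degrees = first 3 digits = 41, minutes = 1.149; 41 + 1.149/60 = 41.019150
  E → positive
Point 3:
  Lat: split at 2 digits → 60° and 20.896′; 60 + 20.896/60 = 60.348267
  N → positive
  Lon: degrees = first 3 digits = 10, minutes = 54.8128; 10 + 54.8128/60 = 10.913547
  hemisphere W, so the sign is −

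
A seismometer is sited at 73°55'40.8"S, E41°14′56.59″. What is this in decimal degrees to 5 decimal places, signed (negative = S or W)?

-73.92800, 41.24905

Latitude: 55′ + 40.8″ = 55.68000′; 73 + 55.68000/60 = 73.928000
S ⇒ negate
Lon: 41 + 14/60 + 56.59/3600 = 41.249053
E → positive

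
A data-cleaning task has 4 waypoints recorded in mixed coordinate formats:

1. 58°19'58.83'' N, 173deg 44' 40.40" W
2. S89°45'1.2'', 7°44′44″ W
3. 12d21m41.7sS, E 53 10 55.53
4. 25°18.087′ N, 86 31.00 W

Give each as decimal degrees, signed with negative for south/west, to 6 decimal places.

1. 58.333008, -173.744556
2. -89.750333, -7.745556
3. -12.361583, 53.182092
4. 25.301450, -86.516667

Point 1:
  Lat: 19′ + 58.83″ = 19.98050′; 58 + 19.98050/60 = 58.3330083
  N ⇒ keep positive
  Longitude: 173 + 44/60 + 40.4/3600 = 173.7445556
  W ⇒ negate
Point 2:
  φ: 89° + 45/60 + 1.2/3600 = 89 + 0.750000 + 0.000333 = 89.7503333
  S → negative
  λ: 7 + 44/60 + 44/3600 = 7.7455556
  W ⇒ negate
Point 3:
  φ: 12 + 21/60 + 41.7/3600 = 12.3615833
  S → negative
  Longitude: 53 + 10/60 + 55.53/3600 = 53.1820917
  E → positive
Point 4:
  φ: 25 + 18.087/60 = 25.3014500
  N ⇒ keep positive
  Lon: 86 + 31/60 = 86.5166667
  hemisphere W, so the sign is −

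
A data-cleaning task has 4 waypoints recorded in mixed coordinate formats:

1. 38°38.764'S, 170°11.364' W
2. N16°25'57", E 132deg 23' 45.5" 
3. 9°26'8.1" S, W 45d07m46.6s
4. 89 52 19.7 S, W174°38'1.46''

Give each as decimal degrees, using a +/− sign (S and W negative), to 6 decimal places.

Point 1:
  φ: 38 + 38.764/60 = 38.6460667
  S ⇒ negate
  λ: 170 + 11.364/60 = 170.1894000
  W → negative
Point 2:
  Lat: 25′ + 57″ = 25.95000′; 16 + 25.95000/60 = 16.4325000
  N → positive
  Lon: 132° + 23/60 + 45.5/3600 = 132 + 0.383333 + 0.012639 = 132.3959722
  E ⇒ keep positive
Point 3:
  φ: 9 + 26/60 + 8.1/3600 = 9.4355833
  S → negative
  λ: 45 + 7/60 + 46.6/3600 = 45.1296111
  hemisphere W, so the sign is −
Point 4:
  Lat: 89 + 52/60 + 19.7/3600 = 89.8721389
  hemisphere S, so the sign is −
  Longitude: 38′ + 1.46″ = 38.02433′; 174 + 38.02433/60 = 174.6337389
  hemisphere W, so the sign is −

1. -38.646067, -170.189400
2. 16.432500, 132.395972
3. -9.435583, -45.129611
4. -89.872139, -174.633739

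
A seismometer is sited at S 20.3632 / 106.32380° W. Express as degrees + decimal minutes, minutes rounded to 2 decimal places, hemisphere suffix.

20° 21.79′ S, 106° 19.43′ W

Lat: fractional part 0.363200 → 21.7920 minutes
Lon: minutes = (106.323800 − 106) × 60 = 19.4280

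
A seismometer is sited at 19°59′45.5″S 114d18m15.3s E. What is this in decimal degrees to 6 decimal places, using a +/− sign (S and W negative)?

-19.995972, 114.304250

Lat: 59′ + 45.5″ = 59.75833′; 19 + 59.75833/60 = 19.9959722
S ⇒ negate
λ: 114° + 18/60 + 15.3/3600 = 114 + 0.300000 + 0.004250 = 114.3042500
E → positive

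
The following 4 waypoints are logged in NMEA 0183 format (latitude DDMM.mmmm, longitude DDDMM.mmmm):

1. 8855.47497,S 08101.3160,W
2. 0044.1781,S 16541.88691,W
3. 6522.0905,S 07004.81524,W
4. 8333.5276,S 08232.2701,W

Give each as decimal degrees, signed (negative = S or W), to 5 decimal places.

Point 1:
  Latitude: split at 2 digits → 88° and 55.47497′; 88 + 55.47497/60 = 88.924583
  S → negative
  Lon: degrees = first 3 digits = 81, minutes = 1.316; 81 + 1.316/60 = 81.021933
  hemisphere W, so the sign is −
Point 2:
  Lat: degrees = first 2 digits = 0, minutes = 44.1781; 0 + 44.1781/60 = 0.736302
  S → negative
  Lon: split at 3 digits → 165° and 41.88691′; 165 + 41.88691/60 = 165.698115
  hemisphere W, so the sign is −
Point 3:
  φ: split at 2 digits → 65° and 22.0905′; 65 + 22.0905/60 = 65.368175
  hemisphere S, so the sign is −
  λ: degrees = first 3 digits = 70, minutes = 4.81524; 70 + 4.81524/60 = 70.080254
  hemisphere W, so the sign is −
Point 4:
  φ: degrees = first 2 digits = 83, minutes = 33.5276; 83 + 33.5276/60 = 83.558793
  S ⇒ negate
  λ: degrees = first 3 digits = 82, minutes = 32.2701; 82 + 32.2701/60 = 82.537835
  W → negative

1. -88.92458, -81.02193
2. -0.73630, -165.69812
3. -65.36818, -70.08025
4. -83.55879, -82.53784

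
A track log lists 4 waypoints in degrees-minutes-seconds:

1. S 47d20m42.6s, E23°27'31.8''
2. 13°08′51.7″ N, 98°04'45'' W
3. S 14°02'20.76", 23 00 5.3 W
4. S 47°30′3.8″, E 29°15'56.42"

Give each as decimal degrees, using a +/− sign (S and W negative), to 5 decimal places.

1. -47.34517, 23.45883
2. 13.14769, -98.07917
3. -14.03910, -23.00147
4. -47.50106, 29.26567

Point 1:
  Lat: 47° + 20/60 + 42.6/3600 = 47 + 0.333333 + 0.011833 = 47.345167
  S → negative
  λ: 27′ + 31.8″ = 27.53000′; 23 + 27.53000/60 = 23.458833
  E ⇒ keep positive
Point 2:
  Latitude: 13° + 8/60 + 51.7/3600 = 13 + 0.133333 + 0.014361 = 13.147694
  N → positive
  λ: 4′ + 45″ = 4.75000′; 98 + 4.75000/60 = 98.079167
  W → negative
Point 3:
  φ: 14° + 2/60 + 20.76/3600 = 14 + 0.033333 + 0.005767 = 14.039100
  hemisphere S, so the sign is −
  λ: 0′ + 5.3″ = 0.08833′; 23 + 0.08833/60 = 23.001472
  W ⇒ negate
Point 4:
  Lat: 47 + 30/60 + 3.8/3600 = 47.501056
  hemisphere S, so the sign is −
  Lon: 29 + 15/60 + 56.42/3600 = 29.265672
  E → positive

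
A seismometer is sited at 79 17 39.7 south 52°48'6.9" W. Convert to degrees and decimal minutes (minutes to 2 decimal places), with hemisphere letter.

79° 17.66′ S, 52° 48.12′ W

φ: seconds/60 = 0.66167; minutes = 17 + 0.66167 = 17.6617
Longitude: 48 + 6.9/60 = 48.1150′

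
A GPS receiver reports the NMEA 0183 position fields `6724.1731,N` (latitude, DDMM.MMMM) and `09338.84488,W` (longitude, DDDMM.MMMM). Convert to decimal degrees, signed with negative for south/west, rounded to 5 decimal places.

67.40289, -93.64741

Latitude: split at 2 digits → 67° and 24.1731′; 67 + 24.1731/60 = 67.402885
N → positive
Longitude: split at 3 digits → 093° and 38.84488′; 93 + 38.84488/60 = 93.647415
hemisphere W, so the sign is −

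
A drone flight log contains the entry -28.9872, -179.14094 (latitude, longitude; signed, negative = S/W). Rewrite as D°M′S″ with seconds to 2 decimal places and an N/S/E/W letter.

Latitude is negative → S; |value| = 28.987200
Lat: 0.987200° → 59.23200′; 0.23200 × 60 = 13.9200″
Longitude is negative → W; |value| = 179.140940
Lon: whole degrees 179; 8.45640′ → 8′ and 27.3840″

28°59′13.92″ S, 179°08′27.38″ W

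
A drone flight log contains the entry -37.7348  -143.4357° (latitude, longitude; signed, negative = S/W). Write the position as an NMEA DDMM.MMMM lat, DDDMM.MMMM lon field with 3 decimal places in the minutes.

3744.088,S / 14326.142,W

Latitude is negative → S; |value| = 37.734800
φ: minutes = (37.734800 − 37) × 60 = 44.08800
Longitude is negative → W; |value| = 143.435700
Lon: 143° + 0.435700 × 60 = 143° 26.14200′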